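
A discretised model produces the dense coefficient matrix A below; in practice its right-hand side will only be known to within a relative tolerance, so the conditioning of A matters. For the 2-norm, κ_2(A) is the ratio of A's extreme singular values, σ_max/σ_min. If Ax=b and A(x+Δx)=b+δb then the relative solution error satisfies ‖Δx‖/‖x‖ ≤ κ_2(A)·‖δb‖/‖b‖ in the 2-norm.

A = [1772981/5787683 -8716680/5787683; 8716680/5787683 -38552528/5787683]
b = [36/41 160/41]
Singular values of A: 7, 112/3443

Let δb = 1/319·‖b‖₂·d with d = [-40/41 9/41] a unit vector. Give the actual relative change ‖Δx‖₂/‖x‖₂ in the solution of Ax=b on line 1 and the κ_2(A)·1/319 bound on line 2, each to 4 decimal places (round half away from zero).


σ_max = 7, σ_min = 112/3443
κ_2(A) = 7 / (112/3443) = 215.1875
perturbation bound = 215.1875·1/319 = 0.6746
solve Ax = b  →  x = [0.1254 -0.5575]
‖b‖ = 4.0000, ‖x‖ = 0.5714
with δb = [-0.0122 0.0028], A·Δx = δb → ‖Δx‖ = 0.3855
dividing the unrounded norms, ‖Δx‖/‖x‖ = 0.6746
realised/bound = 1 exactly: the bound is attained for this b and d

0.6746
0.6746


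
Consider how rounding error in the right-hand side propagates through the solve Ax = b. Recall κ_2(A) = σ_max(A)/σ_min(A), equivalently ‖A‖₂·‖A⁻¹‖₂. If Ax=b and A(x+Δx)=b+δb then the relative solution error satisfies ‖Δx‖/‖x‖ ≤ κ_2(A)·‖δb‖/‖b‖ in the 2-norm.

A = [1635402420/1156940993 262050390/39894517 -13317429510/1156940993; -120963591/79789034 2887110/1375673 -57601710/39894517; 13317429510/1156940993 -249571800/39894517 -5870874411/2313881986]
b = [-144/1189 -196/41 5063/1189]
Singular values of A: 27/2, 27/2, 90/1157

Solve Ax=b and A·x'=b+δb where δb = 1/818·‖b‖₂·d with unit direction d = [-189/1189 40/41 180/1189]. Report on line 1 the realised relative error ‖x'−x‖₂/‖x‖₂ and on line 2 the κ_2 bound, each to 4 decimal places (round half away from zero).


0.0020
0.2122

σ_max = 27/2, σ_min = 90/1157
κ_2(A) = (27/2) / (90/1157) = 173.5500
κ_2(A)·‖δb‖/‖b‖ = 0.2122
solve Ax = b  →  x = [-25.3719 -37.4411 -24.4706]
‖b‖ = 6.4031, ‖x‖ = 51.4236
Δx = A⁻¹·δb where δb = 1/818·6.4031·d; ‖Δx‖ = 0.1006
realised ‖Δx‖/‖x‖ = 0.0020
so the bound overstates the realised error by a factor of ≈ 108.4186 (computed from the unrounded values)


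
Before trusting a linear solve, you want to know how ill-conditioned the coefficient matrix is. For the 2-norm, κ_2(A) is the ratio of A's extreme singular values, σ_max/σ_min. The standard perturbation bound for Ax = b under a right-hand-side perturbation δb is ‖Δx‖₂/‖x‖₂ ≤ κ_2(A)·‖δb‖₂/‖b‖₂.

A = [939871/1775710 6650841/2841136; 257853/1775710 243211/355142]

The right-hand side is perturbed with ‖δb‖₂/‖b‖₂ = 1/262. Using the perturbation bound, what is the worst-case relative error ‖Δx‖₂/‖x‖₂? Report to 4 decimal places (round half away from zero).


form AᵀA = [18996913325/63062920082 1350526813875/1009006721312; 1350526813875/1009006721312 48019387800625/8072053770496] with trace 30012488225/4801935616 and determinant 9765625/19207742464
eigenvalues of AᵀA: λ = (tr ± √(tr²−4·det))/2 = 25/4, 390625/4801935616
κ = σ_max/σ_min = (5/2)/(625/69296) = 277.1840
bound on ‖Δx‖/‖x‖: κ·ε = 277.1840·1/262 = 1.0580

1.0580


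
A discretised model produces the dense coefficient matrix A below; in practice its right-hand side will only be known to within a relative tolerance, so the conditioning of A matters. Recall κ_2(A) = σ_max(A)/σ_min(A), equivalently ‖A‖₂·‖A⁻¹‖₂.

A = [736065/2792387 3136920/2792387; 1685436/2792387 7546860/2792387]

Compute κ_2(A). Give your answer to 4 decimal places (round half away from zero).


261.9500

form AᵀA = [20014711209/46138610401 88927376040/46138610401; 88927376040/46138610401 395238834000/46138610401] with trace 247027689/27447121 and determinant 32400/27447121
solving λ² − 247027689/27447121·λ + 32400/27447121 = 0 gives λ = 9, 3600/27447121
κ_2(A) = √(λ_max/λ_min) = √(9 / (3600/27447121)) = 261.9500


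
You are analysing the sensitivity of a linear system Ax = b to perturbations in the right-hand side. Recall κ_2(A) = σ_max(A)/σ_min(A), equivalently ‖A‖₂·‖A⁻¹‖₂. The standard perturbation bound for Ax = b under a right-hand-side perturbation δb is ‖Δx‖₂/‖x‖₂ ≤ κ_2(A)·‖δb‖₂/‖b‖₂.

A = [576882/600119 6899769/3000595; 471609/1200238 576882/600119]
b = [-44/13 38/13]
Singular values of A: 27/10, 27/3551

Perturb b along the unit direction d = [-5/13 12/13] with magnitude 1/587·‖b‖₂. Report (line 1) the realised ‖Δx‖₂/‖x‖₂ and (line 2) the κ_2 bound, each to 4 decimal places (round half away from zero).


σ_max = 27/10, σ_min = 27/3551
condition number: (27/10) ÷ (27/3551) = 355.1000
perturbation bound = 355.1000·1/587 = 0.6049
solve Ax = b  →  x = [-485.8917 201.6524]
‖b‖₂ = 4.4721 and ‖x‖₂ = 526.0746
Δx = A⁻¹·δb where δb = 1/587·4.4721·d; ‖Δx‖ = 1.0020
realised ‖Δx‖/‖x‖ = 0.0019
realised/bound (from unrounded values) ≈ 0.0031

0.0019
0.6049


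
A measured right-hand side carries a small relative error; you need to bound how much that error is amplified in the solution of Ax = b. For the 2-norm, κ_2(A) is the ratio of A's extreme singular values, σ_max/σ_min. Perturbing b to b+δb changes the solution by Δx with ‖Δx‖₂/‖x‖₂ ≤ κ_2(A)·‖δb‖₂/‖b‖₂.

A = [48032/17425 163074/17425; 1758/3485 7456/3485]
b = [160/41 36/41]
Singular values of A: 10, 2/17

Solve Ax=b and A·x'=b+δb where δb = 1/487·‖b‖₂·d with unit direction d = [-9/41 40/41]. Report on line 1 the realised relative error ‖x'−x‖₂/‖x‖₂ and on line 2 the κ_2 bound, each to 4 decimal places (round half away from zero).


0.1745
0.1745

from the listed singular values, σ₁ = 10, σ_n = 2/17
κ_2(A) = 10 / (2/17) = 85.0000
bound on ‖Δx‖/‖x‖: κ·ε = 85.0000·1/487 = 0.1745
solve Ax = b  →  x = [0.1120 0.3840]
‖b‖ = 4.0000, ‖x‖ = 0.4000
δb = ε·‖b‖·d = [-0.0018 0.0080]; solving A·Δx = δb gives ‖Δx‖ = 0.0698
relative error = 0.1745
realised/bound = 1 exactly: the bound is attained for this b and d


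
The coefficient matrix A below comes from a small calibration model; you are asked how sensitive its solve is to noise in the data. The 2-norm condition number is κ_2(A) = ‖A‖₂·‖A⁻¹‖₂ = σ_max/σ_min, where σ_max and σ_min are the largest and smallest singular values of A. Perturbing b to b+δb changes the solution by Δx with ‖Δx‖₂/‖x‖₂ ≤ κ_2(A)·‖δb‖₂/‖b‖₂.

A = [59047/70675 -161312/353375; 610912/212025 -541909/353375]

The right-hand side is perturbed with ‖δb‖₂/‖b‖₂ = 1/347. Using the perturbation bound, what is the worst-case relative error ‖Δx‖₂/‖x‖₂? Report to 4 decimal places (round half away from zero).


form AᵀA = [647347849/71927361 -575413888/119878935; -575413888/119878935 511499081/199798225] with trace 20787187954/1798184025 and determinant 83521/71927361
solving λ² − 20787187954/1798184025·λ + 83521/71927361 = 0 gives λ = 289/25, 7225/71927361
σ_max=√(289/25)=(17/5), σ_min=√(7225/71927361)=(85/8481) → κ = 339.2400
perturbation bound = 339.2400·1/347 = 0.9776

0.9776


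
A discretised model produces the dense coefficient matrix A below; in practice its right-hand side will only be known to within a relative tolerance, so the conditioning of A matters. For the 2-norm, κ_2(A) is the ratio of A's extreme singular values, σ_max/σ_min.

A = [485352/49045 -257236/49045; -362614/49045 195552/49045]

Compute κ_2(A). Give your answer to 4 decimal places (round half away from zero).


M = AᵀA = [14682219076/96216481 -7830396000/96216481; -7830396000/96216481 4176437776/96216481]. tr(M)=65254868/332929, det(M)=153664/332929
char-poly roots: 196 and 784/332929
σ_max=√196=14, σ_min=√(784/332929)=(28/577) → κ = 288.5000

288.5000


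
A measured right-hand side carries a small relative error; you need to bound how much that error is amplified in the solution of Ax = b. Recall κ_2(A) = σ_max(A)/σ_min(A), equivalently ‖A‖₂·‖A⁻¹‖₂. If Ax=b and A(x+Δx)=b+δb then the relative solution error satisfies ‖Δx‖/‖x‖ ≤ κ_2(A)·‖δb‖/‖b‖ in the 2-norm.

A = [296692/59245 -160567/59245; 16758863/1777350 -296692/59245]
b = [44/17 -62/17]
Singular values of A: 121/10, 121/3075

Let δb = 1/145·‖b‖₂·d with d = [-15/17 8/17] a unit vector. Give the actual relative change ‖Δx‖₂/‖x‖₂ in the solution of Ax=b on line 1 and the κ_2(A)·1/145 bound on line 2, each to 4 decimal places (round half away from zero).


0.0077
2.1207

from the listed singular values, σ₁ = 121/10, σ_n = 121/3075
κ_2(A) = (121/10) / (121/3075) = 307.5000
worst-case relative error ≤ 307.5000 × 1/145 = 2.1207
solve Ax = b  →  x = [-47.9825 -89.6159]
‖b‖ = 4.4721, ‖x‖ = 101.6530
with δb = [-0.0272 0.0145], A·Δx = δb → ‖Δx‖ = 0.7838
relative error = 0.0077
so the bound overstates the realised error by a factor of ≈ 275.0367 (computed from the unrounded values)


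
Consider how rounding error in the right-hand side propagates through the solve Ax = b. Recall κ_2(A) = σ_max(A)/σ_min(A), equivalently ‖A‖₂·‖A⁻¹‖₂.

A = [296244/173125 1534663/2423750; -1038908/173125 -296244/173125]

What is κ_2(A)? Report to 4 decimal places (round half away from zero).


48.4750

AᵀA = [1867344544/47955625 3810734694/335689375; 3810734694/335689375 31290000001/9399302500]; tr = 635663249/15038884, det = 2856100/3759721
λ_max, λ_min = (635663249/15038884 ± √403380525223757601/226168031965456)/2 = 169/4, 67600/3759721
so κ_2 = √((169/4) / (67600/3759721)) = 48.4750


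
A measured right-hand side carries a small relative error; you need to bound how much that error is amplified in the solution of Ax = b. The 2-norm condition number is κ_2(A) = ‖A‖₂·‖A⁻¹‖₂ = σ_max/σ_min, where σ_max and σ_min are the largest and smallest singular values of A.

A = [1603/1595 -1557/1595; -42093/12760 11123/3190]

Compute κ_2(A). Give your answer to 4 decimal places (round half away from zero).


88.0000

M = AᵀA = [2670725/224576 -700875/56144; -700875/56144 184025/14036]. tr(M)=193625/7744, det(M)=625/7744
solving λ² − 193625/7744·λ + 625/7744 = 0 gives λ = 25, 25/7744
σ_max=√25=5, σ_min=√(25/7744)=(5/88) → κ = 88.0000


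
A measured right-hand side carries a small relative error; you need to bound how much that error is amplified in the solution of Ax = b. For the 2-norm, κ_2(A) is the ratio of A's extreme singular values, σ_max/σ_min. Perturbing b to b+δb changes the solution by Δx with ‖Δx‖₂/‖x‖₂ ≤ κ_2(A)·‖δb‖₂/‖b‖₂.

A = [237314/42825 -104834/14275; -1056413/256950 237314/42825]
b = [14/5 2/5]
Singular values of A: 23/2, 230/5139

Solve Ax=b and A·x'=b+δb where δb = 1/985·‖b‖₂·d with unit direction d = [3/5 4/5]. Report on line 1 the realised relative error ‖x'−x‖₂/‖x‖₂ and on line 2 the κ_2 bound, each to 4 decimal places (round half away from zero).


0.0014
0.2609

σ_max = 23/2, σ_min = 230/5139
κ_2(A) = (23/2) / (230/5139) = 256.9500
worst-case relative error ≤ 256.9500 × 1/985 = 0.2609
solve Ax = b  →  x = [35.8539 26.6730]
‖b‖₂ = 2.8284 and ‖x‖₂ = 44.6873
Δx = A⁻¹·δb where δb = 1/985·2.8284·d; ‖Δx‖ = 0.0642
realised ‖Δx‖/‖x‖ = 0.0014
tightness: 0.0014 against a bound of 0.2609 (unrounded ratio ≈ 0.0055)


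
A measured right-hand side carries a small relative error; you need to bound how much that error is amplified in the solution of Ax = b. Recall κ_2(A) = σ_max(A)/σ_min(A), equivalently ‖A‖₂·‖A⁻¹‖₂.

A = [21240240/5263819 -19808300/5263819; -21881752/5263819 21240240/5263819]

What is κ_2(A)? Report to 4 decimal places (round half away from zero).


100.1440

form AᵀA = [1105777486144/32946243121 -1052921177280/32946243121; -1052921177280/32946243121 1002992323600/32946243121] with trace 2507455184/39175081 and determinant 16000000/39175081
char-poly roots: 64 and 250000/39175081
κ_2(A) = √(λ_max/λ_min) = √(64 / (250000/39175081)) = 100.1440


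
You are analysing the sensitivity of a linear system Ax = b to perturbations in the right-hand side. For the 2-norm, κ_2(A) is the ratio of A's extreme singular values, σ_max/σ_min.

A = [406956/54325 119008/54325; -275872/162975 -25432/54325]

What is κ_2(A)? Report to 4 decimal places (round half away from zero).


M = AᵀA = [931959568/15800625 90606208/5266875; 90606208/5266875 8810048/1755625]. tr(M)=1618000/25281, det(M)=1024/25281
char-poly roots: 64 and 16/25281
κ = σ_max/σ_min = 8/(4/159) = 318.0000

318.0000


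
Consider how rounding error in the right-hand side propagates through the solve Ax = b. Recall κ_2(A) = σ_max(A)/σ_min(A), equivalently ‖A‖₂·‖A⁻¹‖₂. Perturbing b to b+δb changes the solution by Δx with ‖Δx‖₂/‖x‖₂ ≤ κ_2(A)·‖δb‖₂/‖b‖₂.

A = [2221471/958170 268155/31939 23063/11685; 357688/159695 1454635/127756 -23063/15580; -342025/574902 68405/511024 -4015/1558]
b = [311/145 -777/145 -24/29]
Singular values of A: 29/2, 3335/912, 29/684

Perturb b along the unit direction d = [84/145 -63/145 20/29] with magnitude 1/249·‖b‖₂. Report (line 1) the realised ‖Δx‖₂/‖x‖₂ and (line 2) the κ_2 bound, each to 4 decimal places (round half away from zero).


from the listed singular values, σ₁ = 29/2, σ_n = 29/684
κ_2(A) = (29/2) / (29/684) = 342.0000
perturbation bound = 342.0000·1/249 = 1.3735
solve Ax = b  →  x = [-67.1602 14.8990 16.5996]
‖b‖ = 5.8310, ‖x‖ = 70.7674
δb = ε·‖b‖·d = [0.0136 -0.0102 0.0161]; solving A·Δx = δb gives ‖Δx‖ = 0.5523
realised ‖Δx‖/‖x‖ = 0.0078
realised/bound (from unrounded values) ≈ 0.0057

0.0078
1.3735


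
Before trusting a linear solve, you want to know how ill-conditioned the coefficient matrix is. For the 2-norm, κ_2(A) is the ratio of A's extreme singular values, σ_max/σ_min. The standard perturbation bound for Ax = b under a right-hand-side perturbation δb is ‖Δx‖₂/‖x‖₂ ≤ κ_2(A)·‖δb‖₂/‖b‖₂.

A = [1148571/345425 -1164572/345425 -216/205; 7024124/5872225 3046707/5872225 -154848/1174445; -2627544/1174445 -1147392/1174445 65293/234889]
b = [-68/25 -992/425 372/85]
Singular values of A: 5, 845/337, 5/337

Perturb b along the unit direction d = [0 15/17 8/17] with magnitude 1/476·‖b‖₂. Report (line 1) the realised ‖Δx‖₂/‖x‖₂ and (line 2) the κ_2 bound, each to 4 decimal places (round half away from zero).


0.4488
0.7080

from the listed singular values, σ₁ = 5, σ_n = 5/337
condition number: 5 ÷ (5/337) = 337.0000
κ_2(A)·‖δb‖/‖b‖ = 0.7080
solve Ax = b  →  x = [-1.5816 -0.8079 0.1756]
‖b‖ = 5.6569, ‖x‖ = 1.7846
with δb = [0.0000 0.0105 0.0056], A·Δx = δb → ‖Δx‖ = 0.8010
dividing the unrounded norms, ‖Δx‖/‖x‖ = 0.4488
so the bound overstates the realised error by a factor of ≈ 1.5774 (computed from the unrounded values)


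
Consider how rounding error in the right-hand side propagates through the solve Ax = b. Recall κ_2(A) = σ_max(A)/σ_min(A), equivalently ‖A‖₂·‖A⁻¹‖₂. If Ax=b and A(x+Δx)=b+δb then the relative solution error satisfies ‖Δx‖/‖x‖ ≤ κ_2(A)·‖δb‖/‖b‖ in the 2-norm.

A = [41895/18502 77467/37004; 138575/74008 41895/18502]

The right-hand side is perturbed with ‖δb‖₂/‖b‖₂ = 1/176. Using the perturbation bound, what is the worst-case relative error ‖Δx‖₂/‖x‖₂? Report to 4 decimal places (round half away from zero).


0.0850

form AᵀA = [56226025/6512704 14621355/1628176; 14621355/1628176 15483829/1628176] with trace 140501/7744 and determinant 180625/123904
char-poly roots: 289/16 and 625/7744
κ_2(A) = √(λ_max/λ_min) = √((289/16) / (625/7744)) = 14.9600
bound on ‖Δx‖/‖x‖: κ·ε = 14.9600·1/176 = 0.0850


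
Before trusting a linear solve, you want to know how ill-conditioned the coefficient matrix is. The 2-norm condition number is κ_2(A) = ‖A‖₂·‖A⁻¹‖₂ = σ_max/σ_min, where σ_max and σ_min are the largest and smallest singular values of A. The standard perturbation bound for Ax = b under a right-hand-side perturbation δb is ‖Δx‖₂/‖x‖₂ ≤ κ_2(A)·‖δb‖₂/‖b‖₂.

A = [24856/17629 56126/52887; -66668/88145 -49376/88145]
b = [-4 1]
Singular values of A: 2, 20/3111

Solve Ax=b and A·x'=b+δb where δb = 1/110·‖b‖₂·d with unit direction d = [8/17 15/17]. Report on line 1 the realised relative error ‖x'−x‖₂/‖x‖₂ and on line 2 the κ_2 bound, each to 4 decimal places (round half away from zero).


from the listed singular values, σ₁ = 2, σ_n = 20/3111
condition number: 2 ÷ (20/3111) = 311.1000
bound on ‖Δx‖/‖x‖: κ·ε = 311.1000·1/110 = 2.8282
solve Ax = b  →  x = [91.7300 -125.6400]
‖b‖₂ = 4.1231 and ‖x‖₂ = 155.5629
δb = ε·‖b‖·d = [0.0176 0.0331]; solving A·Δx = δb gives ‖Δx‖ = 5.8304
relative error = 0.0375
realised/bound (from unrounded values) ≈ 0.0133

0.0375
2.8282


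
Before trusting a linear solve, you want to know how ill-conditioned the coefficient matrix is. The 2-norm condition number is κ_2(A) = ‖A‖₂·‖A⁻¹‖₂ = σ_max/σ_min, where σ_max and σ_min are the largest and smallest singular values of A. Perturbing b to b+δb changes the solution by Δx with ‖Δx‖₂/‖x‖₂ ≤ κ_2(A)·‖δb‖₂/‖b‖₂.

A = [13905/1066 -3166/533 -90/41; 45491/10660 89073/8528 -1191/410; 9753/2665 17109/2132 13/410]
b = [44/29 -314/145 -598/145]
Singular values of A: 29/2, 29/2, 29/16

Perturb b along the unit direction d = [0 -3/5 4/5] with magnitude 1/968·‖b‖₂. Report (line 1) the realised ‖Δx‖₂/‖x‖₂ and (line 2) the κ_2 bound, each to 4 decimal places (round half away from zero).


from the listed singular values, σ₁ = 29/2, σ_n = 29/16
κ_2(A) = (29/2) / (29/16) = 8.0000
perturbation bound = 8.0000·1/968 = 0.0083
solve Ax = b  →  x = [-0.2417 -0.3996 -1.0463]
‖b‖ = 4.8990, ‖x‖ = 1.1457
re-solving with b+δb shifts x by Δx of norm 0.0028
relative error = 0.0024
so the bound overstates the realised error by a factor of ≈ 3.3912 (computed from the unrounded values)

0.0024
0.0083


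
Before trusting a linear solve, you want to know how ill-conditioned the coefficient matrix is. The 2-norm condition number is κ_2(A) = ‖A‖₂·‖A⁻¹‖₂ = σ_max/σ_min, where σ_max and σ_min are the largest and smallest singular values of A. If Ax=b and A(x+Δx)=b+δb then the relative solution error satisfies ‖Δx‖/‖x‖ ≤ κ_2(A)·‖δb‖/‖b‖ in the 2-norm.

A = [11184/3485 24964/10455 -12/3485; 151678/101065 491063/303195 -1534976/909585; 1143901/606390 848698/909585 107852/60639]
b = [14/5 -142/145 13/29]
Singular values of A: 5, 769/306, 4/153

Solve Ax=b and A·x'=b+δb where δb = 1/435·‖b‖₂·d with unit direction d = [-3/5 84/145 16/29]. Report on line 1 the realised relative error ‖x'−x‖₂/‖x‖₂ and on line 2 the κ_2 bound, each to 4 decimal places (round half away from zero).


0.0034
0.4397

σ_max = 5, σ_min = 4/153
condition number: 5 ÷ (4/153) = 191.2500
κ_2(A)·‖δb‖/‖b‖ = 0.4397
solve Ax = b  →  x = [45.1529 -59.5372 -16.4045]
‖b‖ = 3.0000, ‖x‖ = 76.5021
with δb = [-0.0041 0.0040 0.0038], A·Δx = δb → ‖Δx‖ = 0.2638
relative error = 0.0034
realised/bound (from unrounded values) ≈ 0.0078


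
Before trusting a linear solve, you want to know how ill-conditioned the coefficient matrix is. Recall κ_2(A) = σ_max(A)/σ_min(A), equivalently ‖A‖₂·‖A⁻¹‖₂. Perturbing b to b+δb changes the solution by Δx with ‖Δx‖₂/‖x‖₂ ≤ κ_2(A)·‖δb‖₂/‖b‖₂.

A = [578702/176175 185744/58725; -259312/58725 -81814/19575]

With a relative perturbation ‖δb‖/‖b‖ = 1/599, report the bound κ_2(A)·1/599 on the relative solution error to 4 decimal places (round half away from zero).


AᵀA = [37603216996/1241505225 2387428736/82767015; 2387428736/82767015 3789704356/137945025]; tr = 3410728/59049, det = 2085136/36905625
eigenvalues of AᵀA: λ = (tr ± √(tr²−4·det))/2 = 1444/25, 1444/1476225
σ_max=√(1444/25)=(38/5), σ_min=√(1444/1476225)=(38/1215) → κ = 243.0000
perturbation bound = 243.0000·1/599 = 0.4057

0.4057


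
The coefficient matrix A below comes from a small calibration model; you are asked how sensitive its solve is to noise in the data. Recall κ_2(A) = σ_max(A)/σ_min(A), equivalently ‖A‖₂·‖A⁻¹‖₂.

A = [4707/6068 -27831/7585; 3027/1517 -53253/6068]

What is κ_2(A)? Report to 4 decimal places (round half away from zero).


AᵀA = [168759513/36820624 -234246168/11506445; -234246168/11506445 83290083201/920515600]; tr = 26028873/273800, det = 2313441/8761600
solving λ² − 26028873/273800·λ + 2313441/8761600 = 0 gives λ = 1521/16, 1521/547600
σ_max=√(1521/16)=(39/4), σ_min=√(1521/547600)=(39/740) → κ = 185.0000

185.0000


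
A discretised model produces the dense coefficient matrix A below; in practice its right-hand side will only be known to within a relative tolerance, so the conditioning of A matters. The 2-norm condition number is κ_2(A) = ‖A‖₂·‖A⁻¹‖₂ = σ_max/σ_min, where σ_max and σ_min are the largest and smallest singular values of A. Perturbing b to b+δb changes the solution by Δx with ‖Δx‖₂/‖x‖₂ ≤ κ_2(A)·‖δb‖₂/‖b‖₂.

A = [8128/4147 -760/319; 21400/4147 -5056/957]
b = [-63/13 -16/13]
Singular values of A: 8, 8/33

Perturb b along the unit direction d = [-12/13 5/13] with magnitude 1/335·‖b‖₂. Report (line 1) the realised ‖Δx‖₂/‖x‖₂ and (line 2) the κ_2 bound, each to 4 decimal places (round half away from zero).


0.0037
0.0985

σ_max = 8, σ_min = 8/33
κ_2(A) = 8 / (8/33) = 33.0000
worst-case relative error ≤ 33.0000 × 1/335 = 0.0985
solve Ax = b  →  x = [11.6897 11.6509]
‖b‖ = 5.0000, ‖x‖ = 16.5043
re-solving with b+δb shifts x by Δx of norm 0.0616
relative error = 0.0037
so the bound overstates the realised error by a factor of ≈ 26.4068 (computed from the unrounded values)


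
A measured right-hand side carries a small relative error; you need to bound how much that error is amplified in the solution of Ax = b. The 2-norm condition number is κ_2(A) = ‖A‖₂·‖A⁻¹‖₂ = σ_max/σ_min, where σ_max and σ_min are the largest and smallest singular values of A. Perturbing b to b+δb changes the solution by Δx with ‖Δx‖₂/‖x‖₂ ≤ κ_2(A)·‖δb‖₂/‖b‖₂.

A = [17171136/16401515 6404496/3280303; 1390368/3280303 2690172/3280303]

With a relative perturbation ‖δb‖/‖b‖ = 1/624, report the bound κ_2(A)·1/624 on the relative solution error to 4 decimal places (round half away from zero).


AᵀA = [2030627165184/1591773339025 761385308544/318354667805; 761385308544/318354667805 285530144400/63670933561]; tr = 31726231056/5507866225, det = 5308416/5507866225
eigenvalues of AᵀA: λ = (tr ± √(tr²−4·det))/2 = 144/25, 36864/220314649
κ_2(A) = √(λ_max/λ_min) = √((144/25) / (36864/220314649)) = 185.5375
bound on ‖Δx‖/‖x‖: κ·ε = 185.5375·1/624 = 0.2973

0.2973


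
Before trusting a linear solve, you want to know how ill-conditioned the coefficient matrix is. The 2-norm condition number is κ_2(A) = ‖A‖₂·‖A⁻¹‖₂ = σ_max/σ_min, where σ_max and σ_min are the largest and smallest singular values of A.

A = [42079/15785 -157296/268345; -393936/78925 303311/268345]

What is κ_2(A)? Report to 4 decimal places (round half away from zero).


M = AᵀA = [199451628121/6229155625 -8975259648/1245831125; -8975259648/1245831125 403943233/249166225]. tr(M)=124658066/3705625, det(M)=707281/92640625
char-poly roots: 841/25 and 841/3705625
κ = σ_max/σ_min = (29/5)/(29/1925) = 385.0000

385.0000


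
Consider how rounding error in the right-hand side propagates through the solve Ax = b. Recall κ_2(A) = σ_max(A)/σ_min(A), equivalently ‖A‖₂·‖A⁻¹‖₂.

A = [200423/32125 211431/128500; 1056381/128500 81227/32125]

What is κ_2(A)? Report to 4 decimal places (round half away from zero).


form AᵀA = [70346035201/660490000 1281822948/41280625; 1281822948/41280625 6010731049/660490000] with trace 61085413/528392 and determinant 85470025/16908544
char-poly roots: 1849/16 and 46225/1056784
κ = σ_max/σ_min = (43/4)/(215/1028) = 51.4000

51.4000


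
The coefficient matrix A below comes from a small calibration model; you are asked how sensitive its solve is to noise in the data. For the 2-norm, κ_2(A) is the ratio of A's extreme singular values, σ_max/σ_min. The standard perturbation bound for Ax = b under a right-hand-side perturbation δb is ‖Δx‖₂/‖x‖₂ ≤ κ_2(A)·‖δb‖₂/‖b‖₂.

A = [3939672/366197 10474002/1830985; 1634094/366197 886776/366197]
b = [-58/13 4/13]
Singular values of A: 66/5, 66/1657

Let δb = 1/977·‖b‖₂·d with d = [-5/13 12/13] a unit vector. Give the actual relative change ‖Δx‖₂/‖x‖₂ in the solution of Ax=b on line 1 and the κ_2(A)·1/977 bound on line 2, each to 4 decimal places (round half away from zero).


0.0023
0.3392

σ_max = 66/5, σ_min = 66/1657
κ_2(A) = (66/5) / (66/1657) = 331.4000
κ_2(A)·‖δb‖/‖b‖ = 0.3392
solve Ax = b  →  x = [-23.8966 44.1622]
2-norm of b is 4.4721; of x, 50.2130
with δb = [-0.0018 0.0042], A·Δx = δb → ‖Δx‖ = 0.1149
realised ‖Δx‖/‖x‖ = 0.0023
tightness: 0.0023 against a bound of 0.3392 (unrounded ratio ≈ 0.0067)


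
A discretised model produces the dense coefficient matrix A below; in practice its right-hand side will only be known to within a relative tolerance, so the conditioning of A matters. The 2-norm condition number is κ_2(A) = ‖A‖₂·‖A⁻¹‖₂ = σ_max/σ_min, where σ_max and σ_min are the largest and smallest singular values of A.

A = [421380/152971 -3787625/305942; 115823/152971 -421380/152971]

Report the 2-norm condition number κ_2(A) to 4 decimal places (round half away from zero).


M = AᵀA = [113608609/13920361 -503759790/13920361; -503759790/13920361 8956780225/55681444]. tr(M)=5598581/33124, det(M)=625/196
char-poly roots: 169 and 625/33124
so κ_2 = √(169 / (625/33124)) = 94.6400

94.6400


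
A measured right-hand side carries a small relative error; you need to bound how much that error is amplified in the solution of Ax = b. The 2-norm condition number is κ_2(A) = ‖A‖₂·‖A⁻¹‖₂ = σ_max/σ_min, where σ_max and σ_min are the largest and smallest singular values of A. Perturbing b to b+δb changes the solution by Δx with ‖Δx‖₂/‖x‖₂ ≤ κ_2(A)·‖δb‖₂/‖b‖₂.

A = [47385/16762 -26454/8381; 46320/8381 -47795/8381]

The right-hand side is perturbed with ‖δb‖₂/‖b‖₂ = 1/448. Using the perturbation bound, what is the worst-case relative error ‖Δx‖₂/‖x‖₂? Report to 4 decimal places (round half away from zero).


AᵀA = [37465425/972196 -9829155/243049; -9829155/243049 10325869/243049]; tr = 93661/1156, det = 2025/1156
solving λ² − 93661/1156·λ + 2025/1156 = 0 gives λ = 81, 25/1156
so κ_2 = √(81 / (25/1156)) = 61.2000
bound on ‖Δx‖/‖x‖: κ·ε = 61.2000·1/448 = 0.1366

0.1366


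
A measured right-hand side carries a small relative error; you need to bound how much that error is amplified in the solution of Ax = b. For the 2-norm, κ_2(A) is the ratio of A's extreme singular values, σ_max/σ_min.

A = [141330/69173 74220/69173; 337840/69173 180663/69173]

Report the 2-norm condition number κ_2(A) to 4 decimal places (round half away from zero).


375.6000

AᵀA = [793550500/28313041 423223080/28313041; 423223080/28313041 225726201/28313041]; tr = 3526909/97969, det = 900/97969
char-poly roots: 36 and 25/97969
so κ_2 = √(36 / (25/97969)) = 375.6000


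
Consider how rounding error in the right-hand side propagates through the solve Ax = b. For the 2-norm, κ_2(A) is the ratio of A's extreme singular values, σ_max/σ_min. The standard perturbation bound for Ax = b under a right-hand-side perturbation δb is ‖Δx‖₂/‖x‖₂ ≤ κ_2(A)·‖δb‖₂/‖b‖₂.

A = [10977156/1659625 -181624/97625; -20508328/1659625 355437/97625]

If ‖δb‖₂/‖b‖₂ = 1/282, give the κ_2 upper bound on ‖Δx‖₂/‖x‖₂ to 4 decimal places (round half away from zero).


0.6924

AᵀA = [374456381456/1906128125 -109213336008/1906128125; -109213336008/1906128125 31864547669/1906128125]; tr = 3250567433/15249025, det = 454371856/381225625
eigenvalues of AᵀA: λ = (tr ± √(tr²−4·det))/2 = 5329/25, 85264/15249025
so κ_2 = √((5329/25) / (85264/15249025)) = 195.2500
κ_2(A)·‖δb‖/‖b‖ = 0.6924


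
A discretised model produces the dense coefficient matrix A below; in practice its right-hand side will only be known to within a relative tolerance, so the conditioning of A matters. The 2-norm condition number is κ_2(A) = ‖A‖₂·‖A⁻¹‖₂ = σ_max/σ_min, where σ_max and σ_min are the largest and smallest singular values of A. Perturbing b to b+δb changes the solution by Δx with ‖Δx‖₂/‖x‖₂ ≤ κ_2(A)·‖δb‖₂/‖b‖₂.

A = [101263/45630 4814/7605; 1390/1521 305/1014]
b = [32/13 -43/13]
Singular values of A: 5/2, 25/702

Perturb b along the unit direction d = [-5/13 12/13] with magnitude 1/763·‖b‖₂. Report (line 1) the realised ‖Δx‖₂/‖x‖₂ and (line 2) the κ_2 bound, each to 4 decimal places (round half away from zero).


largest singular value 5/2, smallest 25/702
κ = σ_max/σ_min = (5/2)/(25/702) = 70.2000
κ_2(A)·‖δb‖/‖b‖ = 0.0920
solve Ax = b  →  x = [31.8336 -107.7152]
2-norm of b is 4.1231; of x, 112.3207
δb = ε·‖b‖·d = [-0.0021 0.0050]; solving A·Δx = δb gives ‖Δx‖ = 0.1517
relative error = 0.0014
realised/bound (from unrounded values) ≈ 0.0147

0.0014
0.0920


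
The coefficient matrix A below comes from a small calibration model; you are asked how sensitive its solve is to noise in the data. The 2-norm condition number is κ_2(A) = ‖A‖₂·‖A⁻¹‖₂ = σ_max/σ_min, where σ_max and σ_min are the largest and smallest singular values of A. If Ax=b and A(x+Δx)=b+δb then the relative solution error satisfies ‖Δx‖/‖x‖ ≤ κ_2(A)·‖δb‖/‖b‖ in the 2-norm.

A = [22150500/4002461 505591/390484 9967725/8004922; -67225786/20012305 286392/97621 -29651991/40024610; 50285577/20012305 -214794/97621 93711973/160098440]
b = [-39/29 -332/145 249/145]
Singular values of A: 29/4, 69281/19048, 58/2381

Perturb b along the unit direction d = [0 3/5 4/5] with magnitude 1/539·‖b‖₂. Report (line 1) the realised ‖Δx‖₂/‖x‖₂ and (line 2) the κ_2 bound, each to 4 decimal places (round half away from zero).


from the listed singular values, σ₁ = 29/4, σ_n = 58/2381
condition number: (29/4) ÷ (58/2381) = 297.6250
bound on ‖Δx‖/‖x‖: κ·ε = 297.6250·1/539 = 0.5522
solve Ax = b  →  x = [-0.0454 -0.8350 -0.0102]
‖b‖₂ = 3.1623 and ‖x‖₂ = 0.8363
re-solving with b+δb shifts x by Δx of norm 0.2408
realised ‖Δx‖/‖x‖ = 0.2880
tightness: 0.2880 against a bound of 0.5522 (unrounded ratio ≈ 0.5216)

0.2880
0.5522


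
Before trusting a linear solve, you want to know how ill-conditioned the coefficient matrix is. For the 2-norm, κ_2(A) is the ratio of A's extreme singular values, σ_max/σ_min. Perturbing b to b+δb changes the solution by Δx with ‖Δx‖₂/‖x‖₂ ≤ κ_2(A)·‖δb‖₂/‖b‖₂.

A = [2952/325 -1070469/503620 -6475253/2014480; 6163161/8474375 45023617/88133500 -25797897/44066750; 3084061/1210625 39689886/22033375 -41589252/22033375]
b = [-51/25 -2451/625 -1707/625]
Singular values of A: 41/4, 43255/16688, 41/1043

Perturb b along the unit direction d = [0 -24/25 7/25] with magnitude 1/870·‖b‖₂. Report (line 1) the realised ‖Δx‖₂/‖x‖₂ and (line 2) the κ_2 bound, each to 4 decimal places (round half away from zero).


largest singular value 41/4, smallest 41/1043
κ_2(A) = (41/4) / (41/1043) = 260.7500
perturbation bound = 260.7500·1/870 = 0.2997
solve Ax = b  →  x = [29.0826 26.0697 65.5766]
2-norm of b is 5.1962; of x, 76.3264
Δx = A⁻¹·δb where δb = 1/870·5.1962·d; ‖Δx‖ = 0.1519
relative error = 0.0020
tightness: 0.0020 against a bound of 0.2997 (unrounded ratio ≈ 0.0066)

0.0020
0.2997


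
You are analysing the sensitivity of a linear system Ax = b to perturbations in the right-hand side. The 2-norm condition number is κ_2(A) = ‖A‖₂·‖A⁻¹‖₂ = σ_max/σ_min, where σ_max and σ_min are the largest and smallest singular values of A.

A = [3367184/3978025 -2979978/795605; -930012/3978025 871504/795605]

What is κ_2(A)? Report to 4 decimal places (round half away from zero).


310.4800

AᵀA = [19524560656/25319492641 -86757147360/25319492641; -86757147360/25319492641 385591524100/25319492641]; tr = 240997076/15062161, det = 40000/15062161
eigenvalues of AᵀA: λ = (tr ± √(tr²−4·det))/2 = 16, 2500/15062161
κ = σ_max/σ_min = 4/(50/3881) = 310.4800


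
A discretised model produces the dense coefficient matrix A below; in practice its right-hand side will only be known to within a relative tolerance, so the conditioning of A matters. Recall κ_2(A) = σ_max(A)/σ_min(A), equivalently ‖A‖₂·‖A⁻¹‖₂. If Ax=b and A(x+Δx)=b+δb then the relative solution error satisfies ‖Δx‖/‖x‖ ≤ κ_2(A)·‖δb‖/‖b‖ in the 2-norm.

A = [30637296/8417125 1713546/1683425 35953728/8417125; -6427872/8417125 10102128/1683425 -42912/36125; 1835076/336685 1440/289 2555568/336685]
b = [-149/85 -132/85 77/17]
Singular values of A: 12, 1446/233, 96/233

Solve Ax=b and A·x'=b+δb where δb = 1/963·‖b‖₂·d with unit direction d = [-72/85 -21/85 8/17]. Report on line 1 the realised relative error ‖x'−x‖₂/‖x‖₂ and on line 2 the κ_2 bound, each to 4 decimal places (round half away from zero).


σ_max = 12, σ_min = 96/233
condition number: 12 ÷ (96/233) = 29.1250
perturbation bound = 29.1250·1/963 = 0.0302
solve Ax = b  →  x = [-7.5888 -0.0245 6.0621]
‖b‖ = 5.0990, ‖x‖ = 9.7129
re-solving with b+δb shifts x by Δx of norm 0.0129
relative error = 0.0013
tightness: 0.0013 against a bound of 0.0302 (unrounded ratio ≈ 0.0437)

0.0013
0.0302


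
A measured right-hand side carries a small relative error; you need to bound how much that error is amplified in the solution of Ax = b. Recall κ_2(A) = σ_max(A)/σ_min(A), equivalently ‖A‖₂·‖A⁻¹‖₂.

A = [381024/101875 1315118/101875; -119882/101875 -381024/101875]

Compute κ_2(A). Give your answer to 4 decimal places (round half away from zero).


163.0000

AᵀA = [255281572/16605625 874831104/16605625; 874831104/16605625 2999543428/16605625]; tr = 5207720/26569, det = 38416/26569
solving λ² − 5207720/26569·λ + 38416/26569 = 0 gives λ = 196, 196/26569
κ_2(A) = √(λ_max/λ_min) = √(196 / (196/26569)) = 163.0000


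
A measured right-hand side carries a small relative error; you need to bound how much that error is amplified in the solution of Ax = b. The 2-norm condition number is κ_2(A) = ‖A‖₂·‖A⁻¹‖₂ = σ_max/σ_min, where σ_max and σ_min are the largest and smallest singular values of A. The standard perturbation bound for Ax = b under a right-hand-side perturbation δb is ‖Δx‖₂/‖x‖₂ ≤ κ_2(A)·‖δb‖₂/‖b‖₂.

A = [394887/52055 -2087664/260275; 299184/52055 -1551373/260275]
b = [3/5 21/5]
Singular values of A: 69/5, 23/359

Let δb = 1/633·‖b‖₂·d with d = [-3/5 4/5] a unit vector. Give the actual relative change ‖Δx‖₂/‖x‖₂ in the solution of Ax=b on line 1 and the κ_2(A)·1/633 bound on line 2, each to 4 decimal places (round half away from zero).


largest singular value 69/5, smallest 23/359
condition number: (69/5) ÷ (23/359) = 215.4000
bound on ‖Δx‖/‖x‖: κ·ε = 215.4000·1/633 = 0.3403
solve Ax = b  →  x = [34.0585 32.1364]
‖b‖ = 4.2426, ‖x‖ = 46.8266
Δx = A⁻¹·δb where δb = 1/633·4.2426·d; ‖Δx‖ = 0.1046
realised ‖Δx‖/‖x‖ = 0.0022
realised/bound (from unrounded values) ≈ 0.0066

0.0022
0.3403


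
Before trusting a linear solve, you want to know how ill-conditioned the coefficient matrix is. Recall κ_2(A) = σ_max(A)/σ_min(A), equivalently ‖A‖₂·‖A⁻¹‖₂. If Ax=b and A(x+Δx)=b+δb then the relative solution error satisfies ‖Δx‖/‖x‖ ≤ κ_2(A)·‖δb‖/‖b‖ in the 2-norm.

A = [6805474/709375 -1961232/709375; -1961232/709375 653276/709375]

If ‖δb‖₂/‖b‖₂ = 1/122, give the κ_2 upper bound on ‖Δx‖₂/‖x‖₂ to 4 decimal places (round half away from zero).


0.7443

M = AᵀA = [80257451716/805140625 -23405342688/805140625; -23405342688/805140625 6837120784/805140625]. tr(M)=139351316/1288225, det(M)=1827904/1288225
solving λ² − 139351316/1288225·λ + 1827904/1288225 = 0 gives λ = 2704/25, 676/51529
κ_2(A) = √(λ_max/λ_min) = √((2704/25) / (676/51529)) = 90.8000
bound on ‖Δx‖/‖x‖: κ·ε = 90.8000·1/122 = 0.7443


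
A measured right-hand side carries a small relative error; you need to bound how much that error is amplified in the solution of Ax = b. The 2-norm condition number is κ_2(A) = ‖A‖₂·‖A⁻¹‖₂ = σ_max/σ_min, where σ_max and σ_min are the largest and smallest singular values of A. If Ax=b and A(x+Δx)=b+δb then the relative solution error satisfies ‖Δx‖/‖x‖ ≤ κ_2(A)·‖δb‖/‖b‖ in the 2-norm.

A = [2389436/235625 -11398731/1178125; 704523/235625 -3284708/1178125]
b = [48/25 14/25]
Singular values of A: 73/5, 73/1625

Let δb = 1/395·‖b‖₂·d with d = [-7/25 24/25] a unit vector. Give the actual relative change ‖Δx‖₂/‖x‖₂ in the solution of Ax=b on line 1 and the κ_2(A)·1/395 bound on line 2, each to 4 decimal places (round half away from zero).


σ_max = 73/5, σ_min = 73/1625
κ_2(A) = (73/5) / (73/1625) = 325.0000
bound on ‖Δx‖/‖x‖: κ·ε = 325.0000·1/395 = 0.8228
solve Ax = b  →  x = [0.0992 -0.0945]
‖b‖₂ = 2.0000 and ‖x‖₂ = 0.1370
δb = ε·‖b‖·d = [-0.0014 0.0049]; solving A·Δx = δb gives ‖Δx‖ = 0.1127
realised ‖Δx‖/‖x‖ = 0.8228
realised/bound = 1 exactly: the bound is attained for this b and d

0.8228
0.8228


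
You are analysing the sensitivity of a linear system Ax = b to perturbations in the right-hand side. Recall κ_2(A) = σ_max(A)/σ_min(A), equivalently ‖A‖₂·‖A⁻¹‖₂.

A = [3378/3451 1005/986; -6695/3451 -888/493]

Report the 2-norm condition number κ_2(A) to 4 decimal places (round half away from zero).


form AᵀA = [194581/41209 26445/5887; 26445/5887 14409/3364] with trace 1765/196 and determinant 9/196
eigenvalues of AᵀA: λ = (tr ± √(tr²−4·det))/2 = 9, 1/196
κ = σ_max/σ_min = 3/(1/14) = 42.0000

42.0000


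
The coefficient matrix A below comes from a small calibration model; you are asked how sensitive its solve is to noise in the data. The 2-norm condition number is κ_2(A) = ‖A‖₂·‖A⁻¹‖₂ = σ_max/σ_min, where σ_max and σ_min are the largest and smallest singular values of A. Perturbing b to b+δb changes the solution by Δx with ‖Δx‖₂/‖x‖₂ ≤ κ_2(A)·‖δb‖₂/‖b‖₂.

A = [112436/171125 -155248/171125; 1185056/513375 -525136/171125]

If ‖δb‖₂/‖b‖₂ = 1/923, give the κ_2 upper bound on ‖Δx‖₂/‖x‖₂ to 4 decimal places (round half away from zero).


0.2225

form AᵀA = [2429015056/421686225 -1079491136/140562075; -1079491136/140562075 479791616/46854025] with trace 269885584/16867449 and determinant 102400/16867449
eigenvalues of AᵀA: λ = (tr ± √(tr²−4·det))/2 = 16, 6400/16867449
κ = σ_max/σ_min = 4/(80/4107) = 205.3500
perturbation bound = 205.3500·1/923 = 0.2225
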